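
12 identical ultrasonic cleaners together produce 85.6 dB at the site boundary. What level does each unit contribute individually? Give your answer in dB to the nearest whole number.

Dividing the total intensity by 12 lowers the level by 10·log₁₀ 12 = 10.792 dB: L₁ = 85.6 − 10.792.

75 dB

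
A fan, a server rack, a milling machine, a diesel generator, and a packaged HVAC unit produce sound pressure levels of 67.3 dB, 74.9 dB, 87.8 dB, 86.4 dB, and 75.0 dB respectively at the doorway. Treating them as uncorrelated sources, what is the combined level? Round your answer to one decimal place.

For uncorrelated sources the intensities add, so convert each level to linear form, sum, and take 10·log₁₀ of the total.
Σ 10^(L/10) = 10^(67.3/10) + 10^(74.9/10) + 10^(87.8/10) + 10^(86.4/10) + 10^(75.0/10) = 1.107e+09.
L_total = 10·log₁₀(1.107e+09) = 90.44 dB.

90.4 dB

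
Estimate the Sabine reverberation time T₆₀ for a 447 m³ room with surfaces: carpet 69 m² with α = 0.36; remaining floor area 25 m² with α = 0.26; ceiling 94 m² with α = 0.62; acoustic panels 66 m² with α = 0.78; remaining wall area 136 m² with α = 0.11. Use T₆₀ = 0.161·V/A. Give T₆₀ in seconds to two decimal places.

0.46 s

A = Σ Sᵢαᵢ = 69·0.36 + 25·0.26 + 94·0.62 + 66·0.78 + 136·0.11 = 156.06 m².
T₆₀ = 0.161·V/A = 0.161·447/156.06 = 0.461 s.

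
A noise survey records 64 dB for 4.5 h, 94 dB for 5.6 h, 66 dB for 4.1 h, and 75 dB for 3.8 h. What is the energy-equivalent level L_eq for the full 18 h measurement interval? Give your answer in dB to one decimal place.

L_eq = 10·log₁₀[(1/T)·Σ tᵢ·10^(Lᵢ/10)] with T = 18 h.
Σ tᵢ·10^(Lᵢ/10) = 4.5·10^(64/10) + 5.6·10^(94/10) + 4.1·10^(66/10) + 3.8·10^(75/10) = 1.421e+10.
L_eq = 10·log₁₀(1.421e+10/18) = 88.97 dB.

89.0 dB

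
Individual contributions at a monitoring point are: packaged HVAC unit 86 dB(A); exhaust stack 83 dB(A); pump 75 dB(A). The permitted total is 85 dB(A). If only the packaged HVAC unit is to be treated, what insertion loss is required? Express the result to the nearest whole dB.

7 dB

Fixed contribution from the other sources: Σ 10^(L/10) = 10^(83/10) + 10^(75/10) = 2.311e+08 (83.64 dB(A)).
To meet 85 dB(A) overall, the treated packaged HVAC unit may contribute at most 10^(85/10) − 2.311e+08 = 8.508e+07, i.e. 79.30 dB(A).
So the packaged HVAC unit must be reduced from 86 to 79.30 dB(A): IL = 6.70 dB.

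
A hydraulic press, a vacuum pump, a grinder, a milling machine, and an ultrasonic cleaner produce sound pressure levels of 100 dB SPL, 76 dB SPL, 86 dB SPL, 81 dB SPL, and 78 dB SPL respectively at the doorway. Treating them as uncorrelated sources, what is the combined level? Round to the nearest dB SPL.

100 dB SPL

Incoherent sources combine by intensity addition: L_total = 10·log₁₀(Σ 10^(L_i/10)).
Σ 10^(L/10) = 10^(100/10) + 10^(76/10) + 10^(86/10) + 10^(81/10) + 10^(78/10) = 1.063e+10.
L_total = 10·log₁₀(1.063e+10) = 100.26 dB SPL.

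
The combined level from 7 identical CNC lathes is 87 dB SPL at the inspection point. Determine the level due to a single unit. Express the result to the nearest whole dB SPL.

79 dB SPL

Dividing the total intensity by 7 lowers the level by 10·log₁₀ 7 = 8.451 dB: L₁ = 87 − 8.451.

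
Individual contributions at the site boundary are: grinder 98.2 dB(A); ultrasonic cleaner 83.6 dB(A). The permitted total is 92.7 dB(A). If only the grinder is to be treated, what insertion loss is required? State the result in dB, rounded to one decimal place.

Fixed contribution from the other source: Σ 10^(L/10) = 10^(83.6/10) = 2.291e+08 (83.60 dB(A)).
The limit corresponds to 10^(92.7/10) = 1.862e+09; subtracting the fixed part leaves 1.633e+09 for the grinder, i.e. 92.13 dB(A).
Required insertion loss = 98.2 − 92.13 = 6.07 dB.

6.1 dB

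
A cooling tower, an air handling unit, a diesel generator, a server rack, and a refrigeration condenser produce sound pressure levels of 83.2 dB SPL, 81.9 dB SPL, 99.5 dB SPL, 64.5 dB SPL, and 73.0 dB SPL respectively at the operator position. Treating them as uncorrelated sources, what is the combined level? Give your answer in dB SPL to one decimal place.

Incoherent sources combine by intensity addition: L_total = 10·log₁₀(Σ 10^(L_i/10)).
Σ 10^(L/10) = 10^(83.2/10) + 10^(81.9/10) + 10^(99.5/10) + 10^(64.5/10) + 10^(73.0/10) = 9.299e+09.
L_total = 10·log₁₀(9.299e+09) = 99.68 dB SPL.

99.7 dB SPL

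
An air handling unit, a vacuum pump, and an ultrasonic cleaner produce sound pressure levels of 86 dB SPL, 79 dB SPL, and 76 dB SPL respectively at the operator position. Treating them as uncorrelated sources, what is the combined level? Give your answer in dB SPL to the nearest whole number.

87 dB SPL

For uncorrelated sources the intensities add, so convert each level to linear form, sum, and take 10·log₁₀ of the total.
Σ 10^(L/10) = 10^(86/10) + 10^(79/10) + 10^(76/10) = 5.174e+08.
L_total = 10·log₁₀(5.174e+08) = 87.14 dB SPL.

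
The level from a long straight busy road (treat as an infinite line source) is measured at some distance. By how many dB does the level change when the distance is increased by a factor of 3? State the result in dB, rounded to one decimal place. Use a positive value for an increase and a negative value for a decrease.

-4.8 dB

A line source loses 3 dB per doubling of distance; generally ΔL = −10·log₁₀(r₂/r₁).
ΔL = −10·log₁₀(3) = -4.77 dB.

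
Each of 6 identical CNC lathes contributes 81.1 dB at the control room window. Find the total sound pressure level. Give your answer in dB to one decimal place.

N identical incoherent sources raise the level by 10·log₁₀ N.
L_total = 81.1 + 10·log₁₀(6) = 81.1 + 7.782 = 88.88 dB.

88.9 dB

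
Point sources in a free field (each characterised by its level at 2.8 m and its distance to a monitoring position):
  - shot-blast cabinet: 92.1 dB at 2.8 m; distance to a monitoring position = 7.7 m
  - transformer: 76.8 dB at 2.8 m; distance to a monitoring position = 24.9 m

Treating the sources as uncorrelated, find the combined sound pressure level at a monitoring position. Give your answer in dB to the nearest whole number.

83 dB

Propagate each source to the receiver with L = L_ref − 20·log₁₀(r/r_ref), then add intensities.
shot-blast cabinet: 92.1 − 20·log₁₀(7.7/2.8) = 92.1 − 8.79 = 83.31 dB.
transformer: 76.8 − 20·log₁₀(24.9/2.8) = 76.8 − 18.98 = 57.82 dB.
Σ 10^(L/10) = 2.151e+08 → L_total = 10·log₁₀(2.151e+08) = 83.33 dB.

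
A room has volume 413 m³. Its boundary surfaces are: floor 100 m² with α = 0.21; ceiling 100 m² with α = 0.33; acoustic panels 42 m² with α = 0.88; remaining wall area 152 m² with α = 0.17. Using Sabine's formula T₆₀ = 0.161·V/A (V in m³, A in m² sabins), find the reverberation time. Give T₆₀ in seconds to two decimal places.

Summing Sᵢαᵢ: 100·0.21 + 100·0.33 + 42·0.88 + 152·0.17 = 116.80 m².
T₆₀ = 0.161·V/A = 0.161·413/116.80 = 0.569 s.

0.57 s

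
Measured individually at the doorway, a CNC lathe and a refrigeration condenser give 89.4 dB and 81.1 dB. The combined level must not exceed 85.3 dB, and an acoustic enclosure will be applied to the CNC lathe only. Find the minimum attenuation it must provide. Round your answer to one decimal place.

6.2 dB

Everything except the CNC lathe sums to 10^(81.1/10) = 1.288e+08 in linear terms, 81.10 dB.
The limit corresponds to 10^(85.3/10) = 3.388e+08; subtracting the fixed part leaves 2.100e+08 for the CNC lathe, i.e. 83.22 dB.
Required insertion loss = 89.4 − 83.22 = 6.18 dB.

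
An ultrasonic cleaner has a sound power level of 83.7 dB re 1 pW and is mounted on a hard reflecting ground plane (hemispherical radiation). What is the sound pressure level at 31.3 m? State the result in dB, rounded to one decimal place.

45.8 dB

L_p = L_w − 10·log₁₀(2π·r²) with r = 31.3 m.
2π·r² = 6156 m², 10·log₁₀ of that is 37.893 dB.
L_p = 83.7 − 37.893 = 45.81 dB.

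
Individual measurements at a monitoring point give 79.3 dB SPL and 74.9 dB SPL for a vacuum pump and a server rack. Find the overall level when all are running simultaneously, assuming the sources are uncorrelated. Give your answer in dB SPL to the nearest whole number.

For uncorrelated sources the intensities add, so convert each level to linear form, sum, and take 10·log₁₀ of the total.
Σ 10^(L/10) = 10^(79.3/10) + 10^(74.9/10) = 1.160e+08.
L_total = 10·log₁₀(1.160e+08) = 80.65 dB SPL.

81 dB SPL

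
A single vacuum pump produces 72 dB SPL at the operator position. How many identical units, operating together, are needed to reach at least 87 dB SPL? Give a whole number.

32

N identical sources give L₁ + 10·log₁₀ N, so require 10·log₁₀ N ≥ 87 − 72 = 15.0 dB.
N ≥ 10^(15.0/10) = 31.623, so N = 32.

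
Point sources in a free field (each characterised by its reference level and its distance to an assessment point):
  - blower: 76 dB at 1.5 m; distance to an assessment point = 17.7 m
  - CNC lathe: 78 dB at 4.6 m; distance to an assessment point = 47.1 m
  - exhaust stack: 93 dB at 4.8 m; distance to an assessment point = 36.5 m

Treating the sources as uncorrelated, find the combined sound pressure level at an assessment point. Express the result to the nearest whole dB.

75 dB

First find each source's level at the receiver (point-source: −20·log₁₀(r/r_ref)), then combine on an intensity basis.
blower: 76 − 20·log₁₀(17.7/1.5) = 76 − 21.44 = 54.56 dB.
CNC lathe: 78 − 20·log₁₀(47.1/4.6) = 78 − 20.21 = 57.79 dB.
exhaust stack: 93 − 20·log₁₀(36.5/4.8) = 93 − 17.62 = 75.38 dB.
Σ 10^(L/10) = 3.539e+07 → L_total = 10·log₁₀(3.539e+07) = 75.49 dB.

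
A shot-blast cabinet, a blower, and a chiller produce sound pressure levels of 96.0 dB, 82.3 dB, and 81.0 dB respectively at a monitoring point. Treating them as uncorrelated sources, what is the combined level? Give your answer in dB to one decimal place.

Incoherent sources combine by intensity addition: L_total = 10·log₁₀(Σ 10^(L_i/10)).
Σ 10^(L/10) = 10^(96.0/10) + 10^(82.3/10) + 10^(81.0/10) = 4.277e+09.
L_total = 10·log₁₀(4.277e+09) = 96.31 dB.

96.3 dB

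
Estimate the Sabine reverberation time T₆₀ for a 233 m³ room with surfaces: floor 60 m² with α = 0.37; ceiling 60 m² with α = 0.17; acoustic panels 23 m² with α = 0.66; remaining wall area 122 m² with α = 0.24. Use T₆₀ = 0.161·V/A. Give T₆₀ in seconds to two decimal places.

0.49 s

A = Σ Sᵢαᵢ = 60·0.37 + 60·0.17 + 23·0.66 + 122·0.24 = 76.86 m².
T₆₀ = 0.161·V/A = 0.161·233/76.86 = 0.488 s.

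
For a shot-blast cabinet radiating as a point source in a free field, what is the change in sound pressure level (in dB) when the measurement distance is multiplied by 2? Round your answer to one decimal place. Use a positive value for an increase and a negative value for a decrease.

-6.0 dB

With spherical spreading the level changes by −20·log₁₀(r₂/r₁).
ΔL = −20·log₁₀(2) = -6.02 dB.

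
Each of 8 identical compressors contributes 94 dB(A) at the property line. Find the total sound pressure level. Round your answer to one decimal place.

103.0 dB(A)

L_total = L₁ + 10·log₁₀ N for N identical incoherent sources.
L_total = 94 + 10·log₁₀(8) = 94 + 9.031 = 103.03 dB(A).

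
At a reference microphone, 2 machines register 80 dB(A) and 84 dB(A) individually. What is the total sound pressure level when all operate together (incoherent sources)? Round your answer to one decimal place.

85.5 dB(A)

For uncorrelated sources the intensities add, so convert each level to linear form, sum, and take 10·log₁₀ of the total.
Σ 10^(L/10) = 10^(80/10) + 10^(84/10) = 3.512e+08.
L_total = 10·log₁₀(3.512e+08) = 85.46 dB(A).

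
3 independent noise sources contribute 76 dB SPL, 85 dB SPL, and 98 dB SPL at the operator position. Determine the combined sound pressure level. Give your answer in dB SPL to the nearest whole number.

Incoherent sources combine by intensity addition: L_total = 10·log₁₀(Σ 10^(L_i/10)).
Σ 10^(L/10) = 10^(76/10) + 10^(85/10) + 10^(98/10) = 6.666e+09.
L_total = 10·log₁₀(6.666e+09) = 98.24 dB SPL.

98 dB SPL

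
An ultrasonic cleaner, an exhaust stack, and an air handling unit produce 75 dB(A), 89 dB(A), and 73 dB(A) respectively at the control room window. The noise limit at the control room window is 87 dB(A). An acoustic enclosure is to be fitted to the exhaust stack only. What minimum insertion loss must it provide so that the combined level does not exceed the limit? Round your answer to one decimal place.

Everything except the exhaust stack sums to 10^(75/10) + 10^(73/10) = 5.158e+07 in linear terms, 77.12 dB(A).
To meet 87 dB(A) overall, the treated exhaust stack may contribute at most 10^(87/10) − 5.158e+07 = 4.496e+08, i.e. 86.53 dB(A).
So the exhaust stack must be reduced from 89 to 86.53 dB(A): IL = 2.47 dB.

2.5 dB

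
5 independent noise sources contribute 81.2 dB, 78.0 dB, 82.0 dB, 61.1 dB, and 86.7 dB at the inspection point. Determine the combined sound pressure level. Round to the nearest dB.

Incoherent sources combine by intensity addition: L_total = 10·log₁₀(Σ 10^(L_i/10)).
Σ 10^(L/10) = 10^(81.2/10) + 10^(78.0/10) + 10^(82.0/10) + 10^(61.1/10) + 10^(86.7/10) = 8.224e+08.
L_total = 10·log₁₀(8.224e+08) = 89.15 dB.

89 dB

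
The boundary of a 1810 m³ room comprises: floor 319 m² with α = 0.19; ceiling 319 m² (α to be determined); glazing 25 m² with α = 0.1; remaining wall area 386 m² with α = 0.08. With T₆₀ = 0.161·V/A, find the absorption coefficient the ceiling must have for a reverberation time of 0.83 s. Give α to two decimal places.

0.81

From T₆₀ = 0.161·V/A, the target T₆₀ = 0.83 s needs A = 0.161·1810/0.83 = 351.10 m².
Absorption from the other surfaces = 319·0.19 + 25·0.1 + 386·0.08 = 93.99 m², so the ceiling must supply 257.11 m² over 319 m².
α = 257.11/319 = 0.806.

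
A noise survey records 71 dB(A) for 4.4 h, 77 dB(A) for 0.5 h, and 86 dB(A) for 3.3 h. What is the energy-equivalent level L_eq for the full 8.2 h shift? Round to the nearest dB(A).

82 dB(A)

L_eq = 10·log₁₀[(1/T)·Σ tᵢ·10^(Lᵢ/10)] with T = 8.2 h.
Σ tᵢ·10^(Lᵢ/10) = 4.4·10^(71/10) + 0.5·10^(77/10) + 3.3·10^(86/10) = 1.394e+09.
L_eq = 10·log₁₀(1.394e+09/8.2) = 82.31 dB(A).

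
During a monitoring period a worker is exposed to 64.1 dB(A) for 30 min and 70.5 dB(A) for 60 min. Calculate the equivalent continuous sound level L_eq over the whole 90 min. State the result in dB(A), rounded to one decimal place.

69.2 dB(A)

Weight each interval's intensity by its duration and average over T = 90 min:
Σ tᵢ·10^(Lᵢ/10) = 30·10^(64.1/10) + 60·10^(70.5/10) = 7.503e+08.
L_eq = 10·log₁₀(7.503e+08/90) = 69.21 dB(A).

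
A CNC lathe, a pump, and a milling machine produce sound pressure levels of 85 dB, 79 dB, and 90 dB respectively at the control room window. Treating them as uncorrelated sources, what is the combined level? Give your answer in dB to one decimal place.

91.4 dB

For uncorrelated sources the intensities add, so convert each level to linear form, sum, and take 10·log₁₀ of the total.
Σ 10^(L/10) = 10^(85/10) + 10^(79/10) + 10^(90/10) = 1.396e+09.
L_total = 10·log₁₀(1.396e+09) = 91.45 dB.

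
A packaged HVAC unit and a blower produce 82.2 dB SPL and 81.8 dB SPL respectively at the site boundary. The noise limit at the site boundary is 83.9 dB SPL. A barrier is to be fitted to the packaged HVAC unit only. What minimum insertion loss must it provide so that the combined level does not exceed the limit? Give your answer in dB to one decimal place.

2.5 dB

The untreated sources together contribute 10^(81.8/10) = 1.514e+08, i.e. 81.80 dB SPL.
The limit corresponds to 10^(83.9/10) = 2.455e+08; subtracting the fixed part leaves 9.411e+07 for the packaged HVAC unit, i.e. 79.74 dB SPL.
Required insertion loss = 82.2 − 79.74 = 2.46 dB.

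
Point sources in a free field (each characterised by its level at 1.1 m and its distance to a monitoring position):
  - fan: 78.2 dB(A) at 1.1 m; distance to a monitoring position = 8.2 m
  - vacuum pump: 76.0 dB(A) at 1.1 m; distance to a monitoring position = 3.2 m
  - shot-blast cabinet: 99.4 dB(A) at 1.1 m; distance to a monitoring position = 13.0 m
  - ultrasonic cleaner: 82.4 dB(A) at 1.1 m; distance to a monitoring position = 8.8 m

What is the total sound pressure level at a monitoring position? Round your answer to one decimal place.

Apply inverse-square spreading to bring every level to the receiver, then sum 10^(L/10).
fan: 78.2 − 20·log₁₀(8.2/1.1) = 78.2 − 17.45 = 60.75 dB(A).
vacuum pump: 76.0 − 20·log₁₀(3.2/1.1) = 76.0 − 9.28 = 66.72 dB(A).
shot-blast cabinet: 99.4 − 20·log₁₀(13.0/1.1) = 99.4 − 21.45 = 77.95 dB(A).
ultrasonic cleaner: 82.4 − 20·log₁₀(8.8/1.1) = 82.4 − 18.06 = 64.34 dB(A).
Σ 10^(L/10) = 7.097e+07 → L_total = 10·log₁₀(7.097e+07) = 78.51 dB(A).

78.5 dB(A)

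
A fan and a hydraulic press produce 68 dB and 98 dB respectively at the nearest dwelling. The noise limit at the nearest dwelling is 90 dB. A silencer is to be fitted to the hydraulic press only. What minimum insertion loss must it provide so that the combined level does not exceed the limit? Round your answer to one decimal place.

8.0 dB

The untreated sources together contribute 10^(68/10) = 6.310e+06, i.e. 68.00 dB.
To meet 90 dB overall, the treated hydraulic press may contribute at most 10^(90/10) − 6.310e+06 = 9.937e+08, i.e. 89.97 dB.
So the hydraulic press must be reduced from 98 to 89.97 dB: IL = 8.03 dB.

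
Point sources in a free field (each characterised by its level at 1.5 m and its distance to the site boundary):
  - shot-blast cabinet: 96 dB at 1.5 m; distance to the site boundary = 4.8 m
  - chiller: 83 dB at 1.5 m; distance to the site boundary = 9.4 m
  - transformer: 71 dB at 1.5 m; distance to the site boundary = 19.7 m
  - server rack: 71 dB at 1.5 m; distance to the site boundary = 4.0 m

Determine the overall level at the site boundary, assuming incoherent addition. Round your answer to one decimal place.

86.0 dB

First find each source's level at the receiver (point-source: −20·log₁₀(r/r_ref)), then combine on an intensity basis.
shot-blast cabinet: 96 − 20·log₁₀(4.8/1.5) = 96 − 10.10 = 85.90 dB.
chiller: 83 − 20·log₁₀(9.4/1.5) = 83 − 15.94 = 67.06 dB.
transformer: 71 − 20·log₁₀(19.7/1.5) = 71 − 22.37 = 48.63 dB.
server rack: 71 − 20·log₁₀(4.0/1.5) = 71 − 8.52 = 62.48 dB.
Σ 10^(L/10) = 3.957e+08 → L_total = 10·log₁₀(3.957e+08) = 85.97 dB.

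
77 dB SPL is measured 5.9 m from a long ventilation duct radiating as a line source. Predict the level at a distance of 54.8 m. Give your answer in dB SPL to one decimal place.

For a line source, L₂ = L₁ − 10·log₁₀(r₂/r₁).
L₂ = 77 − 10·log₁₀(54.8/5.9) = 77 − 9.679 = 67.32 dB SPL.

67.3 dB SPL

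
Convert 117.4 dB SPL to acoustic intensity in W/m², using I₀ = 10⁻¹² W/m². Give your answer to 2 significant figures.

0.55 W/m²

I/I₀ = 10^(117.4/10) = 5.495e+11, so I = 5.495e+11 × 10⁻¹² W/m².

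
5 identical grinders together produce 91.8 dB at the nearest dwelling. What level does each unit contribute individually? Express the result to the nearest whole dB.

85 dB

5 equal contributions raise the level by 10·log₁₀ 5 = 6.990 dB, so each unit alone gives 91.8 − 6.990.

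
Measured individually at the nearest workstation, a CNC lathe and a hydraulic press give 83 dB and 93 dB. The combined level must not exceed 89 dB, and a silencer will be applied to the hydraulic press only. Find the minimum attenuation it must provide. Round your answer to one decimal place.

Everything except the hydraulic press sums to 10^(83/10) = 1.995e+08 in linear terms, 83.00 dB.
To meet 89 dB overall, the treated hydraulic press may contribute at most 10^(89/10) − 1.995e+08 = 5.948e+08, i.e. 87.74 dB.
Required insertion loss = 93 − 87.74 = 5.26 dB.

5.3 dB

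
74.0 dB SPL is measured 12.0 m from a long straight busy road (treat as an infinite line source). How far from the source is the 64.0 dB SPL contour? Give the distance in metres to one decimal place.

120.0 m

The 10.0 dB drop corresponds to a distance ratio of 10^(10.0/10) for a line source.
r₂ = 12.0·10^((74.0−64.0)/10) = 12.0·10^(10.0/10) = 120.00 m.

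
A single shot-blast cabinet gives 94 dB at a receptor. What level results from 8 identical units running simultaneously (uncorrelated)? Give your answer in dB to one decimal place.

With 8 equal, uncorrelated contributions the intensity is 8× that of one unit, giving a rise of 10·log₁₀ 8.
L_total = 94 + 10·log₁₀(8) = 94 + 9.031 = 103.03 dB.

103.0 dB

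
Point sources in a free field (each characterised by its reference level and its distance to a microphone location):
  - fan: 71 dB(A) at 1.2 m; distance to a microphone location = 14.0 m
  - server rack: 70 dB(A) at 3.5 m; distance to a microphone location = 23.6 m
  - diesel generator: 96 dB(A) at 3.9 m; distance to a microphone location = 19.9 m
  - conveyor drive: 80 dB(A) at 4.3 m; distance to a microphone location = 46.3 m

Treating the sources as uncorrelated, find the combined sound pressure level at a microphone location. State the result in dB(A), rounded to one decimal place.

Apply inverse-square spreading to bring every level to the receiver, then sum 10^(L/10).
fan: 71 − 20·log₁₀(14.0/1.2) = 71 − 21.34 = 49.66 dB(A).
server rack: 70 − 20·log₁₀(23.6/3.5) = 70 − 16.58 = 53.42 dB(A).
diesel generator: 96 − 20·log₁₀(19.9/3.9) = 96 − 14.16 = 81.84 dB(A).
conveyor drive: 80 − 20·log₁₀(46.3/4.3) = 80 − 20.64 = 59.36 dB(A).
Σ 10^(L/10) = 1.541e+08 → L_total = 10·log₁₀(1.541e+08) = 81.88 dB(A).

81.9 dB(A)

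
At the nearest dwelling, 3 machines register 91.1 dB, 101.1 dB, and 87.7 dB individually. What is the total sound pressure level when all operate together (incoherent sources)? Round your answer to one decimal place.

Incoherent sources combine by intensity addition: L_total = 10·log₁₀(Σ 10^(L_i/10)).
Σ 10^(L/10) = 10^(91.1/10) + 10^(101.1/10) + 10^(87.7/10) = 1.476e+10.
L_total = 10·log₁₀(1.476e+10) = 101.69 dB.

101.7 dB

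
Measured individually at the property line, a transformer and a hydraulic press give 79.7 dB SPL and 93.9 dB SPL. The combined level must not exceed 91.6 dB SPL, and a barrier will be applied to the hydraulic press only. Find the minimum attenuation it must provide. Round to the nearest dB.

Fixed contribution from the other source: Σ 10^(L/10) = 10^(79.7/10) = 9.333e+07 (79.70 dB SPL).
The limit corresponds to 10^(91.6/10) = 1.445e+09; subtracting the fixed part leaves 1.352e+09 for the hydraulic press, i.e. 91.31 dB SPL.
Required insertion loss = 93.9 − 91.31 = 2.59 dB.

3 dB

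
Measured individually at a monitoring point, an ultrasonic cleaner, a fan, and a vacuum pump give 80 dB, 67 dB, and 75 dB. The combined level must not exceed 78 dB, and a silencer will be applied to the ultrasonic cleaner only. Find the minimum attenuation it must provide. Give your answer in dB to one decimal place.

Everything except the ultrasonic cleaner sums to 10^(67/10) + 10^(75/10) = 3.663e+07 in linear terms, 75.64 dB.
To meet 78 dB overall, the treated ultrasonic cleaner may contribute at most 10^(78/10) − 3.663e+07 = 2.646e+07, i.e. 74.23 dB.
So the ultrasonic cleaner must be reduced from 80 to 74.23 dB: IL = 5.77 dB.

5.8 dB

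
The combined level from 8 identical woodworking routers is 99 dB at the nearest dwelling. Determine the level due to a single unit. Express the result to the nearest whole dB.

Dividing the total intensity by 8 lowers the level by 10·log₁₀ 8 = 9.031 dB: L₁ = 99 − 9.031.

90 dB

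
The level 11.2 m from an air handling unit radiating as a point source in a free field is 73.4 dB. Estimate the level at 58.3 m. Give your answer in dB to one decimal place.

59.1 dB

For a point source, L₂ = L₁ − 20·log₁₀(r₂/r₁).
L₂ = 73.4 − 20·log₁₀(58.3/11.2) = 73.4 − 14.329 = 59.07 dB.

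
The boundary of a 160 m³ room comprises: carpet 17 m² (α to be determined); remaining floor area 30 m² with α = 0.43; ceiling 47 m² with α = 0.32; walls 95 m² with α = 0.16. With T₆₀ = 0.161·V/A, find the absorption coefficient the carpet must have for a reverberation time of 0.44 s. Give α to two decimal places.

A = 0.161·V/T₆₀ = 0.161·160/0.44 = 58.55 m² sabins.
Absorption from the other surfaces = 30·0.43 + 47·0.32 + 95·0.16 = 43.14 m², so the carpet must supply 15.41 m² over 17 m².
α = 15.41/17 = 0.906.

0.91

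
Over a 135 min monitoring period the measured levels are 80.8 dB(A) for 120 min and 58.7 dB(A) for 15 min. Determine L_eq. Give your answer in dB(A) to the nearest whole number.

80 dB(A)

L_eq = 10·log₁₀[(1/T)·Σ tᵢ·10^(Lᵢ/10)] with T = 135 min.
Σ tᵢ·10^(Lᵢ/10) = 120·10^(80.8/10) + 15·10^(58.7/10) = 1.444e+10.
L_eq = 10·log₁₀(1.444e+10/135) = 80.29 dB(A).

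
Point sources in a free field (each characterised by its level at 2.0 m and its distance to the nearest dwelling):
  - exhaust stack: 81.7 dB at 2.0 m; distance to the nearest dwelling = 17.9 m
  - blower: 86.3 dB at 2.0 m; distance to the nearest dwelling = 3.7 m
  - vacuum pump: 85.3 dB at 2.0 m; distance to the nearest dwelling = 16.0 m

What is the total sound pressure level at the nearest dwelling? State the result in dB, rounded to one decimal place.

81.2 dB

Apply inverse-square spreading to bring every level to the receiver, then sum 10^(L/10).
exhaust stack: 81.7 − 20·log₁₀(17.9/2.0) = 81.7 − 19.04 = 62.66 dB.
blower: 86.3 − 20·log₁₀(3.7/2.0) = 86.3 − 5.34 = 80.96 dB.
vacuum pump: 85.3 − 20·log₁₀(16.0/2.0) = 85.3 − 18.06 = 67.24 dB.
Σ 10^(L/10) = 1.318e+08 → L_total = 10·log₁₀(1.318e+08) = 81.20 dB.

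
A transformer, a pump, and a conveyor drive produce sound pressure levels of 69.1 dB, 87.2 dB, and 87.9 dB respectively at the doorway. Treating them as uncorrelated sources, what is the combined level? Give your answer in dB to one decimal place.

90.6 dB

For uncorrelated sources the intensities add, so convert each level to linear form, sum, and take 10·log₁₀ of the total.
Σ 10^(L/10) = 10^(69.1/10) + 10^(87.2/10) + 10^(87.9/10) = 1.150e+09.
L_total = 10·log₁₀(1.150e+09) = 90.61 dB.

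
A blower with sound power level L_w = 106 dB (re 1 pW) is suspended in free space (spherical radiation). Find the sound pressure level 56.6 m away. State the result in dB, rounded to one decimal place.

The power spreads over a sphere of area 4π·r², so L_p = L_w − 10·log₁₀(4π·r²).
4π·r² = 4.026e+04 m², 10·log₁₀ of that is 46.048 dB.
L_p = 106 − 46.048 = 59.95 dB.

60.0 dB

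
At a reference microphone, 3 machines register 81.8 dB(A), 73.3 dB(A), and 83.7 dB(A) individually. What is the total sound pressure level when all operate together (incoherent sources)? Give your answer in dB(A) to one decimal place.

For uncorrelated sources the intensities add, so convert each level to linear form, sum, and take 10·log₁₀ of the total.
Σ 10^(L/10) = 10^(81.8/10) + 10^(73.3/10) + 10^(83.7/10) = 4.072e+08.
L_total = 10·log₁₀(4.072e+08) = 86.10 dB(A).

86.1 dB(A)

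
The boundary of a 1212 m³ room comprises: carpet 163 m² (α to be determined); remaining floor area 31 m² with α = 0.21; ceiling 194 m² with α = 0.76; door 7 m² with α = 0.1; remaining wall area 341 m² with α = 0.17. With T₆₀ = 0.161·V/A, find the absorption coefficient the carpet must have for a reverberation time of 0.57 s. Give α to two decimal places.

Required total absorption A = 0.161·1212/0.57 = 342.34 m².
Absorption from the other surfaces = 31·0.21 + 194·0.76 + 7·0.1 + 341·0.17 = 212.62 m², so the carpet must supply 129.72 m² over 163 m².
α = 129.72/163 = 0.796.

0.80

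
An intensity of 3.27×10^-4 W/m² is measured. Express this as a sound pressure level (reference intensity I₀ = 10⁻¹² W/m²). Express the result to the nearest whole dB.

L = 10·log₁₀(I/I₀) = 10·log₁₀(3.27×10^-4/10⁻¹²) = 10·log₁₀(3.27×10^8).
L = 10·(0.5145 + 8) = 85.15 dB.

85 dB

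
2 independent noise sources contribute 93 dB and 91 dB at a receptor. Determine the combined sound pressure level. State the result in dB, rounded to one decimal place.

95.1 dB

For uncorrelated sources the intensities add, so convert each level to linear form, sum, and take 10·log₁₀ of the total.
Σ 10^(L/10) = 10^(93/10) + 10^(91/10) = 3.254e+09.
L_total = 10·log₁₀(3.254e+09) = 95.12 dB.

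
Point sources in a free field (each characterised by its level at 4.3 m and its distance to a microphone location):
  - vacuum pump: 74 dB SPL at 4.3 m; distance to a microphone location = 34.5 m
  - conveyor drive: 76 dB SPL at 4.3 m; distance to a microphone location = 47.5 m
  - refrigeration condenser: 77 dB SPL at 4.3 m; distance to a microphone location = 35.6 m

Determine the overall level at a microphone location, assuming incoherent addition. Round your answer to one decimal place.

Apply inverse-square spreading to bring every level to the receiver, then sum 10^(L/10).
vacuum pump: 74 − 20·log₁₀(34.5/4.3) = 74 − 18.09 = 55.91 dB SPL.
conveyor drive: 76 − 20·log₁₀(47.5/4.3) = 76 − 20.86 = 55.14 dB SPL.
refrigeration condenser: 77 − 20·log₁₀(35.6/4.3) = 77 − 18.36 = 58.64 dB SPL.
Σ 10^(L/10) = 1.448e+06 → L_total = 10·log₁₀(1.448e+06) = 61.61 dB SPL.

61.6 dB SPL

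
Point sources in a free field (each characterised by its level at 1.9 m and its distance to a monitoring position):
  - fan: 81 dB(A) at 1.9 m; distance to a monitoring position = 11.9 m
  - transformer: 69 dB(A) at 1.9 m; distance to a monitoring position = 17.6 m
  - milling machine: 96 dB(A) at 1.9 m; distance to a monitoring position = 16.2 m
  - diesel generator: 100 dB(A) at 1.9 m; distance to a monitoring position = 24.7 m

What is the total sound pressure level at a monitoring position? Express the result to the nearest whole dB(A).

Propagate each source to the receiver with L = L_ref − 20·log₁₀(r/r_ref), then add intensities.
fan: 81 − 20·log₁₀(11.9/1.9) = 81 − 15.94 = 65.06 dB(A).
transformer: 69 − 20·log₁₀(17.6/1.9) = 69 − 19.34 = 49.66 dB(A).
milling machine: 96 − 20·log₁₀(16.2/1.9) = 96 − 18.62 = 77.38 dB(A).
diesel generator: 100 − 20·log₁₀(24.7/1.9) = 100 − 22.28 = 77.72 dB(A).
Σ 10^(L/10) = 1.172e+08 → L_total = 10·log₁₀(1.172e+08) = 80.69 dB(A).

81 dB(A)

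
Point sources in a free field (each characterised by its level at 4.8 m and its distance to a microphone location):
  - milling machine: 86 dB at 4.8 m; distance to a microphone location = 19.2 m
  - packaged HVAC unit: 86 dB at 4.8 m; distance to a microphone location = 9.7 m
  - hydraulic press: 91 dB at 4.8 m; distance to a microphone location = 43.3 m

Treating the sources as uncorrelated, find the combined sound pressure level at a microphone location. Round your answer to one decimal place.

Propagate each source to the receiver with L = L_ref − 20·log₁₀(r/r_ref), then add intensities.
milling machine: 86 − 20·log₁₀(19.2/4.8) = 86 − 12.04 = 73.96 dB.
packaged HVAC unit: 86 − 20·log₁₀(9.7/4.8) = 86 − 6.11 = 79.89 dB.
hydraulic press: 91 − 20·log₁₀(43.3/4.8) = 91 − 19.10 = 71.90 dB.
Σ 10^(L/10) = 1.378e+08 → L_total = 10·log₁₀(1.378e+08) = 81.39 dB.

81.4 dB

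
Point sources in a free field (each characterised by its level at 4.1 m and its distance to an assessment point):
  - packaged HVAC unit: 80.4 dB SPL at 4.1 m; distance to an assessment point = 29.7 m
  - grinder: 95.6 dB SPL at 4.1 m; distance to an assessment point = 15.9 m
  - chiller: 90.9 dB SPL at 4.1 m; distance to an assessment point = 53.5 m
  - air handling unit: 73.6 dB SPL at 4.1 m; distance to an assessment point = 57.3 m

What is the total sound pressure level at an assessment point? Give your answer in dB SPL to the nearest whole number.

84 dB SPL

Propagate each source to the receiver with L = L_ref − 20·log₁₀(r/r_ref), then add intensities.
packaged HVAC unit: 80.4 − 20·log₁₀(29.7/4.1) = 80.4 − 17.20 = 63.20 dB SPL.
grinder: 95.6 − 20·log₁₀(15.9/4.1) = 95.6 − 11.77 = 83.83 dB SPL.
chiller: 90.9 − 20·log₁₀(53.5/4.1) = 90.9 − 22.31 = 68.59 dB SPL.
air handling unit: 73.6 − 20·log₁₀(57.3/4.1) = 73.6 − 22.91 = 50.69 dB SPL.
Σ 10^(L/10) = 2.509e+08 → L_total = 10·log₁₀(2.509e+08) = 83.99 dB SPL.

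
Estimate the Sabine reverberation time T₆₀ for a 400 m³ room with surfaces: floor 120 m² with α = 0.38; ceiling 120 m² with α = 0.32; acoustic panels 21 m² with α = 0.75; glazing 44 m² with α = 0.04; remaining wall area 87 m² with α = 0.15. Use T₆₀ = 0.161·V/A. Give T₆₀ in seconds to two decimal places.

0.56 s

Summing Sᵢαᵢ: 120·0.38 + 120·0.32 + 21·0.75 + 44·0.04 + 87·0.15 = 114.56 m².
T₆₀ = 0.161 × 400 / 114.56 = 0.562 s.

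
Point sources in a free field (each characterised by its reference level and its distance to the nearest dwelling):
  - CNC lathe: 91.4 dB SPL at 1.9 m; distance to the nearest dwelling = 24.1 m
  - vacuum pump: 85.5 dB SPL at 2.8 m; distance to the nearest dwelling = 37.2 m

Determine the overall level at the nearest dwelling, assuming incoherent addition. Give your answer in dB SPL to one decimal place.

Apply inverse-square spreading to bring every level to the receiver, then sum 10^(L/10).
CNC lathe: 91.4 − 20·log₁₀(24.1/1.9) = 91.4 − 22.07 = 69.33 dB SPL.
vacuum pump: 85.5 − 20·log₁₀(37.2/2.8) = 85.5 − 22.47 = 63.03 dB SPL.
Σ 10^(L/10) = 1.059e+07 → L_total = 10·log₁₀(1.059e+07) = 70.25 dB SPL.

70.2 dB SPL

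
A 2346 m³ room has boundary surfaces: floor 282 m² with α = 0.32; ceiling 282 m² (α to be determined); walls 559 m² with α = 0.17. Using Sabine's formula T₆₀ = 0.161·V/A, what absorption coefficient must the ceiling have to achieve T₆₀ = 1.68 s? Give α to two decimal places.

0.14

A = 0.161·V/T₆₀ = 0.161·2346/1.68 = 224.83 m² sabins.
Absorption from the other surfaces = 282·0.32 + 559·0.17 = 185.27 m², so the ceiling must supply 39.56 m² over 282 m².
α = 39.56/282 = 0.140.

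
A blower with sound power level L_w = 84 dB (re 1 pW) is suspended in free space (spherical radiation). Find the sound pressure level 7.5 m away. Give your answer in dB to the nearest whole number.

Free-field spherical radiation: L_p = L_w − 10·log₁₀(4π·r²), r = 7.5 m.
4π·r² = 706.9 m², 10·log₁₀ of that is 28.493 dB.
L_p = 84 − 28.493 = 55.51 dB.

56 dB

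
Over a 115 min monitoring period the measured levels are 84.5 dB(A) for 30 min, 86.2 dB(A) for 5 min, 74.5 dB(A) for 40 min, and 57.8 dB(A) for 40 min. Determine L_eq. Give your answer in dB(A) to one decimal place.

80.1 dB(A)

The energy average is taken in the linear domain: L_eq = 10·log₁₀[(Σ tᵢ·10^(Lᵢ/10))/T], T = 115 min.
Σ tᵢ·10^(Lᵢ/10) = 30·10^(84.5/10) + 5·10^(86.2/10) + 40·10^(74.5/10) + 40·10^(57.8/10) = 1.169e+10.
L_eq = 10·log₁₀(1.169e+10/115) = 80.07 dB(A).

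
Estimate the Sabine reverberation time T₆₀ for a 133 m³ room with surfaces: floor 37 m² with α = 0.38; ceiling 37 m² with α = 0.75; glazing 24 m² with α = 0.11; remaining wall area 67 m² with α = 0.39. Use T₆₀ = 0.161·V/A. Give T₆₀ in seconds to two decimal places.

Total absorption A = 37·0.38 + 37·0.75 + 24·0.11 + 67·0.39 = 70.58 m² sabins.
T₆₀ = 0.161·V/A = 0.161·133/70.58 = 0.303 s.

0.30 s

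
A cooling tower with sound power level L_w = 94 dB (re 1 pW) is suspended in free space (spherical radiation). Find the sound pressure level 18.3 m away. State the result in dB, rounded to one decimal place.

57.8 dB

L_p = L_w − 10·log₁₀(4π·r²) with r = 18.3 m.
4π·r² = 4208 m², 10·log₁₀ of that is 36.241 dB.
L_p = 94 − 36.241 = 57.76 dB.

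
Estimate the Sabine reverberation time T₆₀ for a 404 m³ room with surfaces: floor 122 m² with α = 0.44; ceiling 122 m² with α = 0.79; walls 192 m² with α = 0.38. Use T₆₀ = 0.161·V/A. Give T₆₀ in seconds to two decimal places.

A = Σ Sᵢαᵢ = 122·0.44 + 122·0.79 + 192·0.38 = 223.02 m².
T₆₀ = 0.161·V/A = 0.161·404/223.02 = 0.292 s.

0.29 s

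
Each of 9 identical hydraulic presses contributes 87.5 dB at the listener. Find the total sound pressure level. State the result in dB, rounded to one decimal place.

97.0 dB

N identical incoherent sources raise the level by 10·log₁₀ N.
L_total = 87.5 + 10·log₁₀(9) = 87.5 + 9.542 = 97.04 dB.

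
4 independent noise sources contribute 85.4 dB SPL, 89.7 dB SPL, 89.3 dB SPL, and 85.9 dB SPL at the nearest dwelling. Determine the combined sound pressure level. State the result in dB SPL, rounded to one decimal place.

For uncorrelated sources the intensities add, so convert each level to linear form, sum, and take 10·log₁₀ of the total.
Σ 10^(L/10) = 10^(85.4/10) + 10^(89.7/10) + 10^(89.3/10) + 10^(85.9/10) = 2.520e+09.
L_total = 10·log₁₀(2.520e+09) = 94.01 dB SPL.

94.0 dB SPL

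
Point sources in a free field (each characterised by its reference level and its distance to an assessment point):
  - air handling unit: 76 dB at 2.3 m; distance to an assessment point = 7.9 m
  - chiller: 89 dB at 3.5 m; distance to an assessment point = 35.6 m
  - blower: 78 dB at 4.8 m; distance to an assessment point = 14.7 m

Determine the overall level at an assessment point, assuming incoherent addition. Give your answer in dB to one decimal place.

First find each source's level at the receiver (point-source: −20·log₁₀(r/r_ref)), then combine on an intensity basis.
air handling unit: 76 − 20·log₁₀(7.9/2.3) = 76 − 10.72 = 65.28 dB.
chiller: 89 − 20·log₁₀(35.6/3.5) = 89 − 20.15 = 68.85 dB.
blower: 78 − 20·log₁₀(14.7/4.8) = 78 − 9.72 = 68.28 dB.
Σ 10^(L/10) = 1.778e+07 → L_total = 10·log₁₀(1.778e+07) = 72.50 dB.

72.5 dB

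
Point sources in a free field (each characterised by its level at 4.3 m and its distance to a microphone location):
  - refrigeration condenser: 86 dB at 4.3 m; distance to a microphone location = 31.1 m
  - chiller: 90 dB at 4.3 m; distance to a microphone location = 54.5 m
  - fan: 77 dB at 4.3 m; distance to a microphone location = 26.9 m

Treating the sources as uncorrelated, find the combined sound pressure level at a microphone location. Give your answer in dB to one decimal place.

First find each source's level at the receiver (point-source: −20·log₁₀(r/r_ref)), then combine on an intensity basis.
refrigeration condenser: 86 − 20·log₁₀(31.1/4.3) = 86 − 17.19 = 68.81 dB.
chiller: 90 − 20·log₁₀(54.5/4.3) = 90 − 22.06 = 67.94 dB.
fan: 77 − 20·log₁₀(26.9/4.3) = 77 − 15.93 = 61.07 dB.
Σ 10^(L/10) = 1.512e+07 → L_total = 10·log₁₀(1.512e+07) = 71.79 dB.

71.8 dB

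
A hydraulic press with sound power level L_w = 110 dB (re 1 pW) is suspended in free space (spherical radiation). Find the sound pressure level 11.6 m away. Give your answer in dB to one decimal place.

77.7 dB

L_p = L_w − 10·log₁₀(4π·r²) with r = 11.6 m.
4π·r² = 1691 m², 10·log₁₀ of that is 32.281 dB.
L_p = 110 − 32.281 = 77.72 dB.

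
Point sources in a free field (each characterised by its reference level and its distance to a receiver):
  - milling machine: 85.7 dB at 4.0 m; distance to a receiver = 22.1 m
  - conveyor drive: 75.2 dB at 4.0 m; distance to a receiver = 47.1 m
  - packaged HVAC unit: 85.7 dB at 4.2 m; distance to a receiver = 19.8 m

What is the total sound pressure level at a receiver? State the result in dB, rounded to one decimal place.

74.6 dB

Propagate each source to the receiver with L = L_ref − 20·log₁₀(r/r_ref), then add intensities.
milling machine: 85.7 − 20·log₁₀(22.1/4.0) = 85.7 − 14.85 = 70.85 dB.
conveyor drive: 75.2 − 20·log₁₀(47.1/4.0) = 75.2 − 21.42 = 53.78 dB.
packaged HVAC unit: 85.7 − 20·log₁₀(19.8/4.2) = 85.7 − 13.47 = 72.23 dB.
Σ 10^(L/10) = 2.913e+07 → L_total = 10·log₁₀(2.913e+07) = 74.64 dB.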